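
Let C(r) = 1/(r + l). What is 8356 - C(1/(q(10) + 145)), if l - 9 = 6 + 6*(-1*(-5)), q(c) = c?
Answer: 58291301/6976 ≈ 8356.0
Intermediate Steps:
l = 45 (l = 9 + (6 + 6*(-1*(-5))) = 9 + (6 + 6*5) = 9 + (6 + 30) = 9 + 36 = 45)
C(r) = 1/(45 + r) (C(r) = 1/(r + 45) = 1/(45 + r))
8356 - C(1/(q(10) + 145)) = 8356 - 1/(45 + 1/(10 + 145)) = 8356 - 1/(45 + 1/155) = 8356 - 1/6976/155 = 8356 - 1*155/6976 = 8356 - 155/6976 = 58291301/6976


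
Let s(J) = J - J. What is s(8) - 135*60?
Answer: -8100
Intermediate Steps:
s(J) = 0
s(8) - 135*60 = 0 - 135*60 = 0 - 8100 = -8100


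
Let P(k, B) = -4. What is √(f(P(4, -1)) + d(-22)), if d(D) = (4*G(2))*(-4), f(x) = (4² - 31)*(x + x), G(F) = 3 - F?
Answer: 2*√26 ≈ 10.198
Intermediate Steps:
f(x) = -30*x (f(x) = (16 - 31)*(2*x) = -30*x)
d(D) = -16 (d(D) = (4*(3 - 1*2))*(-4) = (4*(3 - 2))*(-4) = (4*1)*(-4) = 4*(-4) = -16)
√(f(P(4, -1)) + d(-22)) = √(-30*(-4) - 16) = √(120 - 16) = √104 = 2*√26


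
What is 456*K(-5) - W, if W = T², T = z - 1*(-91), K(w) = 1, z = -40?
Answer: -2145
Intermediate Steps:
T = 51 (T = -40 - 1*(-91) = -40 + 91 = 51)
W = 2601 (W = 51² = 2601)
456*K(-5) - W = 456*1 - 1*2601 = 456 - 2601 = -2145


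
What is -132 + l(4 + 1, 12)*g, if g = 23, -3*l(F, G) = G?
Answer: -224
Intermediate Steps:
l(F, G) = -G/3
-132 + l(4 + 1, 12)*g = -132 - ⅓*12*23 = -132 - 4*23 = -132 - 92 = -224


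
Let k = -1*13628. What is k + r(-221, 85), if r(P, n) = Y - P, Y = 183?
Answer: -13224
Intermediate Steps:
r(P, n) = 183 - P
k = -13628
k + r(-221, 85) = -13628 + (183 - 1*(-221)) = -13628 + (183 + 221) = -13628 + 404 = -13224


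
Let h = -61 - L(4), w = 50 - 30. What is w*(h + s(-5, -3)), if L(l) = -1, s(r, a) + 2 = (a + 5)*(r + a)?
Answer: -1560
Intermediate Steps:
s(r, a) = -2 + (5 + a)*(a + r) (s(r, a) = -2 + (a + 5)*(r + a) = -2 + (5 + a)*(a + r))
w = 20
h = -60 (h = -61 - 1*(-1) = -61 + 1 = -60)
w*(h + s(-5, -3)) = 20*(-60 + (-2 + (-3)² + 5*(-3) + 5*(-5) - 3*(-5))) = 20*(-60 + (-2 + 9 - 15 - 25 + 15)) = 20*(-60 - 18) = 20*(-78) = -1560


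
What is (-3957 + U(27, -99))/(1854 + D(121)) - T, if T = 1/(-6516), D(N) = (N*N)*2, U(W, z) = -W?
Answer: -810269/6340068 ≈ -0.12780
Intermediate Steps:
D(N) = 2*N² (D(N) = N²*2 = 2*N²)
T = -1/6516 ≈ -0.00015347
(-3957 + U(27, -99))/(1854 + D(121)) - T = (-3957 - 1*27)/(1854 + 2*121²) - 1*(-1/6516) = (-3957 - 27)/(1854 + 2*14641) + 1/6516 = -3984/(1854 + 29282) + 1/6516 = -3984/31136 + 1/6516 = -3984*1/31136 + 1/6516 = -249/1946 + 1/6516 = -810269/6340068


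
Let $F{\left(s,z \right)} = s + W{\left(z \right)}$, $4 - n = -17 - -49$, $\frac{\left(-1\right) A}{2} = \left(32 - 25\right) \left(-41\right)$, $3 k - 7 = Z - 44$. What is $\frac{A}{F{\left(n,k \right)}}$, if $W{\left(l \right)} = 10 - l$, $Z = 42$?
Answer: $- \frac{1722}{59} \approx -29.186$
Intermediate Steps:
$k = \frac{5}{3}$ ($k = \frac{7}{3} + \frac{42 - 44}{3} = \frac{7}{3} + \frac{1}{3} \left(-2\right) = \frac{7}{3} - \frac{2}{3} = \frac{5}{3} \approx 1.6667$)
$A = 574$ ($A = - 2 \left(32 - 25\right) \left(-41\right) = - 2 \cdot 7 \left(-41\right) = \left(-2\right) \left(-287\right) = 574$)
$n = -28$ ($n = 4 - \left(-17 - -49\right) = 4 - \left(-17 + 49\right) = 4 - 32 = -28$)
$F{\left(s,z \right)} = 10 + s - z$ ($F{\left(s,z \right)} = s - \left(-10 + z\right) = 10 + s - z$)
$\frac{A}{F{\left(n,k \right)}} = \frac{574}{10 - 28 - \frac{5}{3}} = \frac{574}{- \frac{59}{3}} = 574 \left(- \frac{3}{59}\right) = - \frac{1722}{59}$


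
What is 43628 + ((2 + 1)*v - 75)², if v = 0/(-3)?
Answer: 49253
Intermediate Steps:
v = 0 (v = 0*(-⅓) = 0)
43628 + ((2 + 1)*v - 75)² = 43628 + ((2 + 1)*0 - 75)² = 43628 + (3*0 - 75)² = 43628 + (0 - 75)² = 43628 + (-75)² = 43628 + 5625 = 49253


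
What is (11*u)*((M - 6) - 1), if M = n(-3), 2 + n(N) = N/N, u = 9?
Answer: -792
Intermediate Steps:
n(N) = -1 (n(N) = -2 + N/N = -2 + 1 = -1)
M = -1
(11*u)*((M - 6) - 1) = (11*9)*((-1 - 6) - 1) = 99*(-7 - 1) = 99*(-8) = -792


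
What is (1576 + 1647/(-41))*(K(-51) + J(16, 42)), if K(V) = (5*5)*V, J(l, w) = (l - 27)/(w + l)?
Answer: -4657250209/2378 ≈ -1.9585e+6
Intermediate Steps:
J(l, w) = (-27 + l)/(l + w)
K(V) = 25*V
(1576 + 1647/(-41))*(K(-51) + J(16, 42)) = (1576 + 1647/(-41))*(25*(-51) + (-27 + 16)/(16 + 42)) = (1576 + 1647*(-1/41))*(-1275 - 11/58) = (1576 - 1647/41)*(-1275 + (1/58)*(-11)) = 62969*(-1275 - 11/58)/41 = (62969/41)*(-73961/58) = -4657250209/2378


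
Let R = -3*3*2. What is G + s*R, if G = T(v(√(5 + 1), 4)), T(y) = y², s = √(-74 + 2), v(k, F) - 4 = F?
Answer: 64 - 108*I*√2 ≈ 64.0 - 152.74*I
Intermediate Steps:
v(k, F) = 4 + F
R = -18 (R = -9*2 = -18)
s = 6*I*√2 (s = √(-72) = 6*I*√2 ≈ 8.4853*I)
G = 64 (G = (4 + 4)² = 8² = 64)
G + s*R = 64 + (6*I*√2)*(-18) = 64 - 108*I*√2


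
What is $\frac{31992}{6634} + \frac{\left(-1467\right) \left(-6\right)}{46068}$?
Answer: $\frac{4118817}{821546} \approx 5.0135$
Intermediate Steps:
$\frac{31992}{6634} + \frac{\left(-1467\right) \left(-6\right)}{46068} = 31992 \cdot \frac{1}{6634} + 8802 \cdot \frac{1}{46068} = \frac{516}{107} + \frac{1467}{7678} = \frac{4118817}{821546}$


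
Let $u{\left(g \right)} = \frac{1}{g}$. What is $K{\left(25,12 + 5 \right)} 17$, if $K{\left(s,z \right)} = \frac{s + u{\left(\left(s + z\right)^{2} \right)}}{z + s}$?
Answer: $\frac{749717}{74088} \approx 10.119$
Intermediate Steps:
$K{\left(s,z \right)} = \frac{s + \frac{1}{\left(s + z\right)^{2}}}{s + z}$ ($K{\left(s,z \right)} = \frac{s + \frac{1}{\left(s + z\right)^{2}}}{z + s} = \frac{s + \frac{1}{\left(s + z\right)^{2}}}{s + z}$)
$K{\left(25,12 + 5 \right)} 17 = \left(\frac{1}{\left(25 + \left(12 + 5\right)\right)^{3}} + \frac{25}{25 + \left(12 + 5\right)}\right) 17 = \left(\frac{1}{\left(25 + 17\right)^{3}} + \frac{25}{25 + 17}\right) 17 = \left(\frac{1}{74088} + \frac{25}{42}\right) 17 = \frac{44101}{74088} \cdot 17 = \frac{749717}{74088}$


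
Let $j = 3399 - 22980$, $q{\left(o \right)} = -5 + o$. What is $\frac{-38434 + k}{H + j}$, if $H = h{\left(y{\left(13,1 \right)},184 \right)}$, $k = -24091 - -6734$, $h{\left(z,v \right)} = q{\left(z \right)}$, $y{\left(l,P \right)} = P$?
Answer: $\frac{55791}{19585} \approx 2.8487$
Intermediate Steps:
$h{\left(z,v \right)} = -5 + z$
$k = -17357$ ($k = -24091 + 6734 = -17357$)
$H = -4$ ($H = -5 + 1 = -4$)
$j = -19581$ ($j = 3399 - 22980 = -19581$)
$\frac{-38434 + k}{H + j} = \frac{-38434 - 17357}{-4 - 19581} = - \frac{55791}{-19585} = \left(-55791\right) \left(- \frac{1}{19585}\right) = \frac{55791}{19585}$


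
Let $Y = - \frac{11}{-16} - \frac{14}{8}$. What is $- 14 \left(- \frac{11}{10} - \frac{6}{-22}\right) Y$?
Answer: $- \frac{10829}{880} \approx -12.306$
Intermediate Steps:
$Y = - \frac{17}{16}$ ($Y = \left(-11\right) \left(- \frac{1}{16}\right) - \frac{7}{4} = \frac{11}{16} - \frac{7}{4} = - \frac{17}{16} \approx -1.0625$)
$- 14 \left(- \frac{11}{10} - \frac{6}{-22}\right) Y = - 14 \left(- \frac{11}{10} - \frac{6}{-22}\right) \left(- \frac{17}{16}\right) = - 14 \left(\left(-11\right) \frac{1}{10} - - \frac{3}{11}\right) \left(- \frac{17}{16}\right) = - 14 \left(- \frac{11}{10} + \frac{3}{11}\right) \left(- \frac{17}{16}\right) = \left(-14\right) \left(- \frac{91}{110}\right) \left(- \frac{17}{16}\right) = \frac{637}{55} \left(- \frac{17}{16}\right) = - \frac{10829}{880}$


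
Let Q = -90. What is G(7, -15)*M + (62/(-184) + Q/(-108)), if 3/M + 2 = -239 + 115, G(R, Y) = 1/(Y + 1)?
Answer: 1684/3381 ≈ 0.49808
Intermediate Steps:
G(R, Y) = 1/(1 + Y)
M = -1/42 (M = 3/(-2 + (-239 + 115)) = 3/(-2 - 124) = 3/(-126) = 3*(-1/126) = -1/42 ≈ -0.023810)
G(7, -15)*M + (62/(-184) + Q/(-108)) = -1/42/(1 - 15) + (62/(-184) - 90/(-108)) = -1/42/(-14) + (62*(-1/184) - 90*(-1/108)) = -1/14*(-1/42) + (-31/92 + 5/6) = 1/588 + 137/276 = 1684/3381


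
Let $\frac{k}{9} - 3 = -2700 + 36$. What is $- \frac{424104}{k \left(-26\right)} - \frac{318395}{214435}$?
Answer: $- \frac{741535973}{342366921} \approx -2.1659$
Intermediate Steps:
$k = -23949$ ($k = 27 + 9 \left(-2700 + 36\right) = 27 + 9 \left(-2664\right) = 27 - 23976 = -23949$)
$- \frac{424104}{k \left(-26\right)} - \frac{318395}{214435} = - \frac{424104}{\left(-23949\right) \left(-26\right)} - \frac{318395}{214435} = - \frac{424104}{622674} - \frac{63679}{42887} = \left(-424104\right) \frac{1}{622674} - \frac{63679}{42887} = - \frac{70684}{103779} - \frac{63679}{42887} = - \frac{741535973}{342366921}$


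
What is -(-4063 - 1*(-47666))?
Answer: -43603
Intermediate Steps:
-(-4063 - 1*(-47666)) = -(-4063 + 47666) = -1*43603 = -43603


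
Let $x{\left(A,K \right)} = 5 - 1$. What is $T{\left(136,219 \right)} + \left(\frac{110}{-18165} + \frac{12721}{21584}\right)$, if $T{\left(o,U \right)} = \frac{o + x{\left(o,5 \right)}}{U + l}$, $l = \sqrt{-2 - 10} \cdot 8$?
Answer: $\frac{1544361620275}{1273689517296} - \frac{2240 i \sqrt{3}}{48729} \approx 1.2125 - 0.07962 i$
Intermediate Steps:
$x{\left(A,K \right)} = 4$ ($x{\left(A,K \right)} = 5 - 1 = 4$)
$l = 16 i \sqrt{3}$ ($l = \sqrt{-12} \cdot 8 = 2 i \sqrt{3} \cdot 8 = 16 i \sqrt{3} \approx 27.713 i$)
$T{\left(o,U \right)} = \frac{4 + o}{U + 16 i \sqrt{3}}$ ($T{\left(o,U \right)} = \frac{o + 4}{U + 16 i \sqrt{3}} = \frac{4 + o}{U + 16 i \sqrt{3}}$)
$T{\left(136,219 \right)} + \left(\frac{110}{-18165} + \frac{12721}{21584}\right) = \frac{4 + 136}{219 + 16 i \sqrt{3}} + \left(\frac{110}{-18165} + \frac{12721}{21584}\right) = \frac{1}{219 + 16 i \sqrt{3}} \cdot 140 + \left(110 \left(- \frac{1}{18165}\right) + 12721 \cdot \frac{1}{21584}\right) = \frac{140}{219 + 16 i \sqrt{3}} + \left(- \frac{22}{3633} + \frac{12721}{21584}\right) = \frac{140}{219 + 16 i \sqrt{3}} + \frac{45740545}{78414672} = \frac{45740545}{78414672} + \frac{140}{219 + 16 i \sqrt{3}}$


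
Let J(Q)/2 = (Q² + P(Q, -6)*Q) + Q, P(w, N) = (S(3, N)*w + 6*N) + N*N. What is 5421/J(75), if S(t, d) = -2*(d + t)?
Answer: 1807/26300 ≈ 0.068707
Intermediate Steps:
S(t, d) = -2*d - 2*t
P(w, N) = N² + 6*N + w*(-6 - 2*N) (P(w, N) = ((-2*N - 2*3)*w + 6*N) + N*N = ((-2*N - 6)*w + 6*N) + N² = ((-6 - 2*N)*w + 6*N) + N² = (w*(-6 - 2*N) + 6*N) + N² = (6*N + w*(-6 - 2*N)) + N² = N² + 6*N + w*(-6 - 2*N))
J(Q) = 2*Q + 14*Q² (J(Q) = 2*((Q² + ((-6)² + 6*(-6) - 2*Q*(3 - 6))*Q) + Q) = 2*((Q² + (36 - 36 - 2*Q*(-3))*Q) + Q) = 2*((Q² + (36 - 36 + 6*Q)*Q) + Q) = 2*((Q² + (6*Q)*Q) + Q) = 2*((Q² + 6*Q²) + Q) = 2*(7*Q² + Q) = 2*(Q + 7*Q²) = 2*Q + 14*Q²)
5421/J(75) = 5421/((2*75*(1 + 7*75))) = 5421/((2*75*(1 + 525))) = 5421/((2*75*526)) = 5421/78900 = 5421*(1/78900) = 1807/26300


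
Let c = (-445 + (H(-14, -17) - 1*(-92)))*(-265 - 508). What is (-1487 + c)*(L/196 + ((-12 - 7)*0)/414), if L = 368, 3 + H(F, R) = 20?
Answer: 23758172/49 ≈ 4.8486e+5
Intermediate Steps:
H(F, R) = 17 (H(F, R) = -3 + 20 = 17)
c = 259728 (c = (-445 + (17 - 1*(-92)))*(-265 - 508) = (-445 + (17 + 92))*(-773) = (-445 + 109)*(-773) = -336*(-773) = 259728)
(-1487 + c)*(L/196 + ((-12 - 7)*0)/414) = (-1487 + 259728)*(368/196 + ((-12 - 7)*0)/414) = 258241*(368*(1/196) - 19*0*(1/414)) = 258241*(92/49 + 0*(1/414)) = 258241*(92/49 + 0) = 258241*(92/49) = 23758172/49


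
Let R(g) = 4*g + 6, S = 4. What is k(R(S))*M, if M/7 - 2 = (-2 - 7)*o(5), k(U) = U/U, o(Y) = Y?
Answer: -301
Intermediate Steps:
R(g) = 6 + 4*g
k(U) = 1
M = -301 (M = 14 + 7*((-2 - 7)*5) = 14 + 7*(-9*5) = 14 + 7*(-45) = 14 - 315 = -301)
k(R(S))*M = 1*(-301) = -301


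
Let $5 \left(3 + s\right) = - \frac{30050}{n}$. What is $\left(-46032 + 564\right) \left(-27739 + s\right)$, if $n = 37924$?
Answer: $\frac{11959148155806}{9481} \approx 1.2614 \cdot 10^{9}$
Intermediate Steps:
$s = - \frac{59891}{18962}$ ($s = -3 + \frac{\left(-30050\right) \frac{1}{37924}}{5} = -3 + \frac{1}{5} \left(- \frac{15025}{18962}\right) = -3 - \frac{3005}{18962} = - \frac{59891}{18962} \approx -3.1585$)
$\left(-46032 + 564\right) \left(-27739 + s\right) = \left(-46032 + 564\right) \left(-27739 - \frac{59891}{18962}\right) = \left(-45468\right) \left(- \frac{526046809}{18962}\right) = \frac{11959148155806}{9481}$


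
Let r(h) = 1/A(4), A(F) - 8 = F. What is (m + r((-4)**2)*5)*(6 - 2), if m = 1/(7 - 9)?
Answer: -1/3 ≈ -0.33333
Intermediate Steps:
A(F) = 8 + F
m = -1/2 (m = 1/(-2) = -1/2 ≈ -0.50000)
r(h) = 1/12 (r(h) = 1/(8 + 4) = 1/12)
(m + r((-4)**2)*5)*(6 - 2) = (-1/2 + (1/12)*5)*(6 - 2) = (-1/2 + 5/12)*4 = -1/12*4 = -1/3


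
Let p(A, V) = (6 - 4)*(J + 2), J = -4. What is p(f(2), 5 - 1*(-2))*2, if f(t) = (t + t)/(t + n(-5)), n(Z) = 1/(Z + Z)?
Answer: -8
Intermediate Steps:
n(Z) = 1/(2*Z)
f(t) = 2*t/(-1/10 + t) (f(t) = (t + t)/(t + (1/2)/(-5)) = (2*t)/(t + (1/2)*(-1/5)) = (2*t)/(t - 1/10) = (2*t)/(-1/10 + t) = 2*t/(-1/10 + t))
p(A, V) = -4 (p(A, V) = (6 - 4)*(-4 + 2) = 2*(-2) = -4)
p(f(2), 5 - 1*(-2))*2 = -4*2 = -8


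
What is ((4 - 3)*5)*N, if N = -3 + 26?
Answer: 115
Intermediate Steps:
N = 23
((4 - 3)*5)*N = ((4 - 3)*5)*23 = (1*5)*23 = 5*23 = 115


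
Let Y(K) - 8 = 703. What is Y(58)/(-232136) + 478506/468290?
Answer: 55372757313/54353483720 ≈ 1.0188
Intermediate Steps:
Y(K) = 711 (Y(K) = 8 + 703 = 711)
Y(58)/(-232136) + 478506/468290 = 711/(-232136) + 478506/468290 = 711*(-1/232136) + 478506*(1/468290) = -711/232136 + 239253/234145 = 55372757313/54353483720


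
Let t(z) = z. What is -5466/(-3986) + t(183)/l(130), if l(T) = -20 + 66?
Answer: 490437/91678 ≈ 5.3496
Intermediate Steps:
l(T) = 46
-5466/(-3986) + t(183)/l(130) = -5466/(-3986) + 183/46 = -5466*(-1/3986) + 183*(1/46) = 2733/1993 + 183/46 = 490437/91678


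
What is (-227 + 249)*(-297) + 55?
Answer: -6479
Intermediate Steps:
(-227 + 249)*(-297) + 55 = 22*(-297) + 55 = -6534 + 55 = -6479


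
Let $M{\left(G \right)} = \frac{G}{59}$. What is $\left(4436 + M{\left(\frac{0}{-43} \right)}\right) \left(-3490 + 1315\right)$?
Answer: $-9648300$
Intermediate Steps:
$M{\left(G \right)} = \frac{G}{59}$ ($M{\left(G \right)} = G \frac{1}{59} = \frac{G}{59}$)
$\left(4436 + M{\left(\frac{0}{-43} \right)}\right) \left(-3490 + 1315\right) = \left(4436 + \frac{0 \frac{1}{-43}}{59}\right) \left(-3490 + 1315\right) = \left(4436 + \frac{0 \left(- \frac{1}{43}\right)}{59}\right) \left(-2175\right) = \left(4436 + \frac{1}{59} \cdot 0\right) \left(-2175\right) = \left(4436 + 0\right) \left(-2175\right) = 4436 \left(-2175\right) = -9648300$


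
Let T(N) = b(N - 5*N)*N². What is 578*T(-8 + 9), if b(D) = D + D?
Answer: -4624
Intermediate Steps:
b(D) = 2*D
T(N) = -8*N³ (T(N) = (2*(N - 5*N))*N² = (2*(-4*N))*N² = (-8*N)*N² = -8*N³)
578*T(-8 + 9) = 578*(-8*(-8 + 9)³) = 578*(-8*1³) = 578*(-8*1) = 578*(-8) = -4624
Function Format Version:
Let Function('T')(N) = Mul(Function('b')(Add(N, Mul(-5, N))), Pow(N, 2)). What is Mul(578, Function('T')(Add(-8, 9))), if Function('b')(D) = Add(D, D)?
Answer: -4624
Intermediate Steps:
Function('b')(D) = Mul(2, D)
Function('T')(N) = Mul(-8, Pow(N, 3)) (Function('T')(N) = Mul(Mul(2, Add(N, Mul(-5, N))), Pow(N, 2)) = Mul(Mul(2, Mul(-4, N)), Pow(N, 2)) = Mul(Mul(-8, N), Pow(N, 2)) = Mul(-8, Pow(N, 3)))
Mul(578, Function('T')(Add(-8, 9))) = Mul(578, Mul(-8, Pow(Add(-8, 9), 3))) = Mul(578, Mul(-8, Pow(1, 3))) = Mul(578, Mul(-8, 1)) = Mul(578, -8) = -4624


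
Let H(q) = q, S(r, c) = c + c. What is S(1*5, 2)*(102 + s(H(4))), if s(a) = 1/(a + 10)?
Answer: 2858/7 ≈ 408.29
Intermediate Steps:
S(r, c) = 2*c
s(a) = 1/(10 + a)
S(1*5, 2)*(102 + s(H(4))) = (2*2)*(102 + 1/(10 + 4)) = 4*(102 + 1/14) = 4*(1429/14) = 2858/7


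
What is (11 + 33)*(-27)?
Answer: -1188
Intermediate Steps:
(11 + 33)*(-27) = 44*(-27) = -1188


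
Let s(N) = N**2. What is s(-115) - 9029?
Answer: 4196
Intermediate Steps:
s(-115) - 9029 = (-115)**2 - 9029 = 13225 - 9029 = 4196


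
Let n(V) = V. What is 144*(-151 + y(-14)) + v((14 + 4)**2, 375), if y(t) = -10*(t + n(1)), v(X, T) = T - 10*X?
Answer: -5889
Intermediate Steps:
y(t) = -10 - 10*t (y(t) = -10*(t + 1) = -10*(1 + t) = -10 - 10*t)
144*(-151 + y(-14)) + v((14 + 4)**2, 375) = 144*(-151 + (-10 - 10*(-14))) + (375 - 10*(14 + 4)**2) = 144*(-151 + (-10 + 140)) + (375 - 10*18**2) = 144*(-151 + 130) + (375 - 10*324) = 144*(-21) + (375 - 3240) = -3024 - 2865 = -5889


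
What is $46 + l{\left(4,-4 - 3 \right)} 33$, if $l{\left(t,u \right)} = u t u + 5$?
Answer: $6679$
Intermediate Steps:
$l{\left(t,u \right)} = 5 + t u^{2}$ ($l{\left(t,u \right)} = t u u + 5 = t u^{2} + 5 = 5 + t u^{2}$)
$46 + l{\left(4,-4 - 3 \right)} 33 = 46 + \left(5 + 4 \left(-4 - 3\right)^{2}\right) 33 = 46 + \left(5 + 4 \left(-7\right)^{2}\right) 33 = 46 + \left(5 + 4 \cdot 49\right) 33 = 46 + \left(5 + 196\right) 33 = 46 + 201 \cdot 33 = 46 + 6633 = 6679$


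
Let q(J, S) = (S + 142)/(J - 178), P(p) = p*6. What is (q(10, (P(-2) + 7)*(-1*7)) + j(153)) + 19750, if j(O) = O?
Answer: 1114509/56 ≈ 19902.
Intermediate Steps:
P(p) = 6*p
q(J, S) = (142 + S)/(-178 + J)
(q(10, (P(-2) + 7)*(-1*7)) + j(153)) + 19750 = ((142 + (6*(-2) + 7)*(-1*7))/(-178 + 10) + 153) + 19750 = ((142 + (-12 + 7)*(-7))/(-168) + 153) + 19750 = (-(142 - 5*(-7))/168 + 153) + 19750 = (-(142 + 35)/168 + 153) + 19750 = (-1/168*177 + 153) + 19750 = (-59/56 + 153) + 19750 = 8509/56 + 19750 = 1114509/56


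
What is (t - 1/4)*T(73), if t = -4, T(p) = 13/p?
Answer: -221/292 ≈ -0.75685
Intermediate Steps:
(t - 1/4)*T(73) = (-4 - 1/4)*(13/73) = (-4 - 1*¼)*(13*(1/73)) = (-4 - ¼)*(13/73) = -17/4*13/73 = -221/292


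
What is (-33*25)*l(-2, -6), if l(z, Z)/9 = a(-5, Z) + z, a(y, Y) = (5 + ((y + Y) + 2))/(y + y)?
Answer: 11880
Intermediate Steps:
a(y, Y) = (7 + Y + y)/(2*y) (a(y, Y) = (5 + ((Y + y) + 2))/((2*y)) = (5 + (2 + Y + y))*(1/(2*y)) = (7 + Y + y)*(1/(2*y)) = (7 + Y + y)/(2*y))
l(z, Z) = -9/5 + 9*z - 9*Z/10 (l(z, Z) = 9*((½)*(7 + Z - 5)/(-5) + z) = 9*((½)*(-⅕)*(2 + Z) + z) = 9*((-⅕ - Z/10) + z) = 9*(-⅕ + z - Z/10) = -9/5 + 9*z - 9*Z/10)
(-33*25)*l(-2, -6) = (-33*25)*(-9/5 + 9*(-2) - 9/10*(-6)) = -825*(-9/5 - 18 + 27/5) = -825*(-72/5) = 11880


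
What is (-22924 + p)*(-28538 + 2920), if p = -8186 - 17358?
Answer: 1241653224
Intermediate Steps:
p = -25544
(-22924 + p)*(-28538 + 2920) = (-22924 - 25544)*(-28538 + 2920) = -48468*(-25618) = 1241653224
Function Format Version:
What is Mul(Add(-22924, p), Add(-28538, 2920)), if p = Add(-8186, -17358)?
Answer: 1241653224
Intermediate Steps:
p = -25544
Mul(Add(-22924, p), Add(-28538, 2920)) = Mul(Add(-22924, -25544), Add(-28538, 2920)) = Mul(-48468, -25618) = 1241653224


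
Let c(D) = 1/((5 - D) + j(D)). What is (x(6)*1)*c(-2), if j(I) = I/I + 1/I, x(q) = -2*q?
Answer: -8/5 ≈ -1.6000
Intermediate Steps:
j(I) = 1 + 1/I
c(D) = 1/(5 - D + (1 + D)/D) (c(D) = 1/((5 - D) + (1 + D)/D) = 1/(5 - D + (1 + D)/D))
(x(6)*1)*c(-2) = (-2*6*1)*(-2/(1 - 2 - 2*(5 - 1*(-2)))) = (-12*1)*(-2/(1 - 2 - 2*(5 + 2))) = -(-24)/(1 - 2 - 2*7) = -(-24)/(1 - 2 - 14) = -(-24)/(-15) = -(-24)*(-1)/15 = -12*2/15 = -8/5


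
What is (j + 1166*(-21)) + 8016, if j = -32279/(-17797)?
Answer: -22544947/1369 ≈ -16468.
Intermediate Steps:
j = 2483/1369 (j = -32279*(-1/17797) = 2483/1369 ≈ 1.8137)
(j + 1166*(-21)) + 8016 = (2483/1369 + 1166*(-21)) + 8016 = (2483/1369 - 24486) + 8016 = -33518851/1369 + 8016 = -22544947/1369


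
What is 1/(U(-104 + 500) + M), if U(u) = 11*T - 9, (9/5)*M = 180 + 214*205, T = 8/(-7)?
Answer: 63/1540391 ≈ 4.0899e-5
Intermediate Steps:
T = -8/7 (T = 8*(-⅐) = -8/7 ≈ -1.1429)
M = 220250/9 (M = 5*(180 + 214*205)/9 = 5*(180 + 43870)/9 = (5/9)*44050 = 220250/9 ≈ 24472.)
U(u) = -151/7 (U(u) = 11*(-8/7) - 9 = -88/7 - 9 = -151/7)
1/(U(-104 + 500) + M) = 1/(-151/7 + 220250/9) = 1/(1540391/63) = 63/1540391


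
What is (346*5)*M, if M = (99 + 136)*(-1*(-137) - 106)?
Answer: 12603050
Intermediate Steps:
M = 7285 (M = 235*(137 - 106) = 235*31 = 7285)
(346*5)*M = (346*5)*7285 = 1730*7285 = 12603050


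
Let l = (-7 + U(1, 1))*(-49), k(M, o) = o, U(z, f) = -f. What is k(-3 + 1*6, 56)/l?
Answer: ⅐ ≈ 0.14286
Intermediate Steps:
l = 392 (l = (-7 - 1*1)*(-49) = (-7 - 1)*(-49) = -8*(-49) = 392)
k(-3 + 1*6, 56)/l = 56/392 = 56*(1/392) = ⅐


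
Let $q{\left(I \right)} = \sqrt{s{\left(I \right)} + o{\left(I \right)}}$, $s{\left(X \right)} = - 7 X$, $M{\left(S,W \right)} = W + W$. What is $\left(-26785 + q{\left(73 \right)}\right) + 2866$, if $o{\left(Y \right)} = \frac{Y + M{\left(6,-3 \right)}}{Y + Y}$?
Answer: $-23919 + \frac{i \sqrt{10882694}}{146} \approx -23919.0 + 22.595 i$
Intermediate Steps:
$M{\left(S,W \right)} = 2 W$
$o{\left(Y \right)} = \frac{-6 + Y}{2 Y}$ ($o{\left(Y \right)} = \frac{Y + 2 \left(-3\right)}{Y + Y} = \frac{Y - 6}{2 Y} = \left(-6 + Y\right) \frac{1}{2 Y} = \frac{-6 + Y}{2 Y}$)
$q{\left(I \right)} = \sqrt{- 7 I + \frac{-6 + I}{2 I}}$
$\left(-26785 + q{\left(73 \right)}\right) + 2866 = \left(-26785 + \frac{\sqrt{2 - 2044 - \frac{12}{73}}}{2}\right) + 2866 = \left(-26785 + \frac{\sqrt{- \frac{149078}{73}}}{2}\right) + 2866 = \left(-26785 + \frac{\frac{1}{73} i \sqrt{10882694}}{2}\right) + 2866 = \left(-26785 + \frac{i \sqrt{10882694}}{146}\right) + 2866 = -23919 + \frac{i \sqrt{10882694}}{146}$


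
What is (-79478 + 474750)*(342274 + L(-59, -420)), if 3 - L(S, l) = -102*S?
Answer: 132913767448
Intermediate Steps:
L(S, l) = 3 + 102*S (L(S, l) = 3 - (-102)*S = 3 + 102*S)
(-79478 + 474750)*(342274 + L(-59, -420)) = (-79478 + 474750)*(342274 + (3 + 102*(-59))) = 395272*(342274 + (3 - 6018)) = 395272*(342274 - 6015) = 395272*336259 = 132913767448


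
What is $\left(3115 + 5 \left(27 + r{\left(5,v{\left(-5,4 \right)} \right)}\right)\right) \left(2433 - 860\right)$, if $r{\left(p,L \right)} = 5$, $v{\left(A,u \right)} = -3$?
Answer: $5151575$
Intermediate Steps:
$\left(3115 + 5 \left(27 + r{\left(5,v{\left(-5,4 \right)} \right)}\right)\right) \left(2433 - 860\right) = \left(3115 + 5 \left(27 + 5\right)\right) \left(2433 - 860\right) = \left(3115 + 5 \cdot 32\right) 1573 = \left(3115 + 160\right) 1573 = 3275 \cdot 1573 = 5151575$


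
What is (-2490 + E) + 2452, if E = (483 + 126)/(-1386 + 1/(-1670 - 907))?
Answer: -137294867/3571723 ≈ -38.439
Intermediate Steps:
E = -1569393/3571723 (E = 609/(-1386 + 1/(-2577)) = 609/(-1386 - 1/2577) = 609/(-3571723/2577) = 609*(-2577/3571723) = -1569393/3571723 ≈ -0.43939)
(-2490 + E) + 2452 = (-2490 - 1569393/3571723) + 2452 = -8895159663/3571723 + 2452 = -137294867/3571723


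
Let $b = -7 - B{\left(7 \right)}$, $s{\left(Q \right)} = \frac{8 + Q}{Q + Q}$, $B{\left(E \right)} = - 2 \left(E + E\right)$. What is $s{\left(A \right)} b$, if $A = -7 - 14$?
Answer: $\frac{13}{2} \approx 6.5$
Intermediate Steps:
$B{\left(E \right)} = - 4 E$ ($B{\left(E \right)} = - 2 \cdot 2 E = - 4 E$)
$A = -21$ ($A = -7 - 14 = -21$)
$s{\left(Q \right)} = \frac{8 + Q}{2 Q}$
$b = 21$ ($b = -7 - \left(-4\right) 7 = -7 - -28 = -7 + 28 = 21$)
$s{\left(A \right)} b = \frac{8 - 21}{2 \left(-21\right)} 21 = \frac{1}{2} \left(- \frac{1}{21}\right) \left(-13\right) 21 = \frac{13}{42} \cdot 21 = \frac{13}{2}$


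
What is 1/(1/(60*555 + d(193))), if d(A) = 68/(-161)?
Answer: 5361232/161 ≈ 33300.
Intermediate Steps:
d(A) = -68/161 (d(A) = 68*(-1/161) = -68/161)
1/(1/(60*555 + d(193))) = 1/(1/(60*555 - 68/161)) = 1/(1/(33300 - 68/161)) = 1/(1/(5361232/161)) = 1/(161/5361232) = 5361232/161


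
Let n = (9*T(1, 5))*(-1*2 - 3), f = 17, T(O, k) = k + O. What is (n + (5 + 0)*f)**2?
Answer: 34225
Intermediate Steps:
T(O, k) = O + k
n = -270 (n = (9*(1 + 5))*(-1*2 - 3) = (9*6)*(-2 - 3) = 54*(-5) = -270)
(n + (5 + 0)*f)**2 = (-270 + (5 + 0)*17)**2 = (-270 + 5*17)**2 = (-270 + 85)**2 = (-185)**2 = 34225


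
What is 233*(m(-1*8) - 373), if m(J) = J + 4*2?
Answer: -86909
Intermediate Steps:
m(J) = 8 + J (m(J) = J + 8 = 8 + J)
233*(m(-1*8) - 373) = 233*((8 - 1*8) - 373) = 233*((8 - 8) - 373) = 233*(0 - 373) = 233*(-373) = -86909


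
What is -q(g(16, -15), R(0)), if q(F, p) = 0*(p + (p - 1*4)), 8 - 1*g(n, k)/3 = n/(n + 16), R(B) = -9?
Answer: 0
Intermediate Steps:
g(n, k) = 24 - 3*n/(16 + n) (g(n, k) = 24 - 3*n/(n + 16) = 24 - 3*n/(16 + n))
q(F, p) = 0 (q(F, p) = 0*(p + (p - 4)) = 0*(p + (-4 + p)) = 0*(-4 + 2*p) = 0)
-q(g(16, -15), R(0)) = -1*0 = 0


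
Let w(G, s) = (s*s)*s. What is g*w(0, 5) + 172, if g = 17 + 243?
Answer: 32672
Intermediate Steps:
g = 260
w(G, s) = s**3 (w(G, s) = s**2*s = s**3)
g*w(0, 5) + 172 = 260*5**3 + 172 = 260*125 + 172 = 32500 + 172 = 32672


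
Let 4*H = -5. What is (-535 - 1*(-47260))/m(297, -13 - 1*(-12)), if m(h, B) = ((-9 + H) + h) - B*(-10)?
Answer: 62300/369 ≈ 168.83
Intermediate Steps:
H = -5/4 (H = (1/4)*(-5) = -5/4 ≈ -1.2500)
m(h, B) = -41/4 + h + 10*B (m(h, B) = ((-9 - 5/4) + h) - B*(-10) = (-41/4 + h) - (-10)*B = (-41/4 + h) + 10*B = -41/4 + h + 10*B)
(-535 - 1*(-47260))/m(297, -13 - 1*(-12)) = (-535 - 1*(-47260))/(-41/4 + 297 + 10*(-13 - 1*(-12))) = (-535 + 47260)/(-41/4 + 297 + 10*(-13 + 12)) = 46725/(-41/4 + 297 + 10*(-1)) = 46725/(-41/4 + 297 - 10) = 46725/(1107/4) = 46725*(4/1107) = 62300/369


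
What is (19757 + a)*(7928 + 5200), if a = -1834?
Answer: 235293144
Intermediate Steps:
(19757 + a)*(7928 + 5200) = (19757 - 1834)*(7928 + 5200) = 17923*13128 = 235293144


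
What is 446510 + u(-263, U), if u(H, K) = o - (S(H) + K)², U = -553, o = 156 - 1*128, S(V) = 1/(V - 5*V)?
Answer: 155746510727/1106704 ≈ 1.4073e+5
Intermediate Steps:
S(V) = -1/(4*V) (S(V) = 1/(-4*V) = -1/(4*V))
o = 28 (o = 156 - 128 = 28)
u(H, K) = 28 - (K - 1/(4*H))² (u(H, K) = 28 - (-1/(4*H) + K)² = 28 - (K - 1/(4*H))²)
446510 + u(-263, U) = 446510 + (28 - 1/16*(-1 + 4*(-263)*(-553))²/(-263)²) = 446510 + (28 - 1/16*1/69169*(-1 + 581756)²) = 446510 + (28 - 1/16*1/69169*581755²) = 446510 + (28 - 1/16*1/69169*338438880025) = 446510 + (28 - 338438880025/1106704) = 446510 - 338407892313/1106704 = 155746510727/1106704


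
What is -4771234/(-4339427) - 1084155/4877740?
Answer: 3713645490395/4233319330996 ≈ 0.87724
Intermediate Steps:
-4771234/(-4339427) - 1084155/4877740 = -4771234*(-1/4339427) - 1084155*1/4877740 = 4771234/4339427 - 216831/975548 = 3713645490395/4233319330996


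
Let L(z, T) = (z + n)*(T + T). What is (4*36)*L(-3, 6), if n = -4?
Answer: -12096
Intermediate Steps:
L(z, T) = 2*T*(-4 + z) (L(z, T) = (z - 4)*(T + T) = (-4 + z)*(2*T) = 2*T*(-4 + z))
(4*36)*L(-3, 6) = (4*36)*(2*6*(-4 - 3)) = 144*(2*6*(-7)) = 144*(-84) = -12096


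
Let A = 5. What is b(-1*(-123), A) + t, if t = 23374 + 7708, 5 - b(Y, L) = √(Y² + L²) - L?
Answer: 31092 - √15154 ≈ 30969.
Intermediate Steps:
b(Y, L) = 5 + L - √(L² + Y²) (b(Y, L) = 5 - (√(Y² + L²) - L) = 5 - (√(L² + Y²) - L) = 5 + (L - √(L² + Y²)) = 5 + L - √(L² + Y²))
t = 31082
b(-1*(-123), A) + t = (5 + 5 - √(5² + (-1*(-123))²)) + 31082 = (5 + 5 - √(25 + 123²)) + 31082 = (5 + 5 - √(25 + 15129)) + 31082 = (5 + 5 - √15154) + 31082 = (10 - √15154) + 31082 = 31092 - √15154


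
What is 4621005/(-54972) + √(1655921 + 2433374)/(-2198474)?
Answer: -513445/6108 - 7*√83455/2198474 ≈ -84.062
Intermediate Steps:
4621005/(-54972) + √(1655921 + 2433374)/(-2198474) = 4621005*(-1/54972) + √4089295*(-1/2198474) = -513445/6108 + (7*√83455)*(-1/2198474) = -513445/6108 - 7*√83455/2198474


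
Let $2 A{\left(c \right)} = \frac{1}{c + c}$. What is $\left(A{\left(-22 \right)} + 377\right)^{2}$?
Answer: $\frac{1100580625}{7744} \approx 1.4212 \cdot 10^{5}$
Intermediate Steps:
$A{\left(c \right)} = \frac{1}{4 c}$ ($A{\left(c \right)} = \frac{1}{2 \left(c + c\right)} = \frac{1}{2 \cdot 2 c} = \frac{\frac{1}{2} \frac{1}{c}}{2} = \frac{1}{4 c}$)
$\left(A{\left(-22 \right)} + 377\right)^{2} = \left(\frac{1}{4 \left(-22\right)} + 377\right)^{2} = \left(\frac{1}{4} \left(- \frac{1}{22}\right) + 377\right)^{2} = \left(- \frac{1}{88} + 377\right)^{2} = \left(\frac{33175}{88}\right)^{2} = \frac{1100580625}{7744}$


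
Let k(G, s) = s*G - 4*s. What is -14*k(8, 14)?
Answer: -784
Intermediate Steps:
k(G, s) = -4*s + G*s (k(G, s) = G*s - 4*s = -4*s + G*s)
-14*k(8, 14) = -196*(-4 + 8) = -196*4 = -14*56 = -784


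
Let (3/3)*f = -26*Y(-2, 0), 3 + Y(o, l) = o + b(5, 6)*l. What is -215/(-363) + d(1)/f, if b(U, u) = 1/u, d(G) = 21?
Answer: 35573/47190 ≈ 0.75383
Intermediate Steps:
Y(o, l) = -3 + o + l/6 (Y(o, l) = -3 + (o + l/6) = -3 + o + l/6)
f = 130 (f = -26*(-3 - 2 + (⅙)*0) = -26*(-3 - 2 + 0) = -26*(-5) = 130)
-215/(-363) + d(1)/f = -215/(-363) + 21/130 = -215*(-1/363) + 21*(1/130) = 215/363 + 21/130 = 35573/47190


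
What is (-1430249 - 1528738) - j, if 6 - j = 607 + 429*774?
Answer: -2626340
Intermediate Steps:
j = -332647 (j = 6 - (607 + 429*774) = 6 - (607 + 332046) = 6 - 1*332653 = 6 - 332653 = -332647)
(-1430249 - 1528738) - j = (-1430249 - 1528738) - 1*(-332647) = -2958987 + 332647 = -2626340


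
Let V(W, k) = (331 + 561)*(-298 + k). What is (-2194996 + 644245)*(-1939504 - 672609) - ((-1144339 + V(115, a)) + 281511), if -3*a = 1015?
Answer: 12152214831901/3 ≈ 4.0507e+12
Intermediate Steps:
a = -1015/3 (a = -⅓*1015 = -1015/3 ≈ -338.33)
V(W, k) = -265816 + 892*k (V(W, k) = 892*(-298 + k) = -265816 + 892*k)
(-2194996 + 644245)*(-1939504 - 672609) - ((-1144339 + V(115, a)) + 281511) = (-2194996 + 644245)*(-1939504 - 672609) - ((-1144339 + (-265816 + 892*(-1015/3))) + 281511) = -1550751*(-2612113) - ((-1144339 + (-265816 - 905380/3)) + 281511) = 4050736846863 - ((-1144339 - 1702828/3) + 281511) = 4050736846863 - (-5135845/3 + 281511) = 4050736846863 - 1*(-4291312/3) = 4050736846863 + 4291312/3 = 12152214831901/3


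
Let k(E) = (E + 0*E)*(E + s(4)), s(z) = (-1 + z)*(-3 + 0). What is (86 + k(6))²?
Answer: 4624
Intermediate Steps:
s(z) = 3 - 3*z (s(z) = (-1 + z)*(-3) = 3 - 3*z)
k(E) = E*(-9 + E) (k(E) = (E + 0*E)*(E + (3 - 3*4)) = (E + 0)*(E + (3 - 12)) = E*(E - 9) = E*(-9 + E))
(86 + k(6))² = (86 + 6*(-9 + 6))² = (86 + 6*(-3))² = (86 - 18)² = 68² = 4624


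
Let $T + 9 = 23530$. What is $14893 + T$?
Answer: $38414$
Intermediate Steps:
$T = 23521$ ($T = -9 + 23530 = 23521$)
$14893 + T = 14893 + 23521 = 38414$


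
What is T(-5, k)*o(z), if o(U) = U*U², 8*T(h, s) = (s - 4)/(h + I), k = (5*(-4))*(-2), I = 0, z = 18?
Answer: -26244/5 ≈ -5248.8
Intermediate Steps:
k = 40 (k = -20*(-2) = 40)
T(h, s) = (-4 + s)/(8*h) (T(h, s) = ((s - 4)/(h + 0))/8 = ((-4 + s)/h)/8 = (-4 + s)/(8*h))
o(U) = U³
T(-5, k)*o(z) = ((⅛)*(-4 + 40)/(-5))*18³ = ((⅛)*(-⅕)*36)*5832 = -9/10*5832 = -26244/5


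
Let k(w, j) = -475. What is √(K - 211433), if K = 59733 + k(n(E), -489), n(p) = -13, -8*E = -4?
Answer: 5*I*√6087 ≈ 390.1*I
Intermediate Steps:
E = ½ (E = -⅛*(-4) = ½ ≈ 0.50000)
K = 59258 (K = 59733 - 475 = 59258)
√(K - 211433) = √(59258 - 211433) = √(-152175) = 5*I*√6087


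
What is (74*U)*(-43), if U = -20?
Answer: 63640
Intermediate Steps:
(74*U)*(-43) = (74*(-20))*(-43) = -1480*(-43) = 63640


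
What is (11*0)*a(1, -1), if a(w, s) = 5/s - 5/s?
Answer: 0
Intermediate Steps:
a(w, s) = 0
(11*0)*a(1, -1) = (11*0)*0 = 0*0 = 0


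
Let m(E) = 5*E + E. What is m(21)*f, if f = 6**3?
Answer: 27216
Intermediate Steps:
m(E) = 6*E
f = 216
m(21)*f = (6*21)*216 = 126*216 = 27216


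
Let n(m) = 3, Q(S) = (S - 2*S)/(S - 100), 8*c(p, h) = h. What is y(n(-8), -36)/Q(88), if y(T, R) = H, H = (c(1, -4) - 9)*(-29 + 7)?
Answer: 57/2 ≈ 28.500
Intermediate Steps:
c(p, h) = h/8
Q(S) = -S/(-100 + S) (Q(S) = (-S)/(-100 + S) = -S/(-100 + S))
H = 209 (H = ((⅛)*(-4) - 9)*(-29 + 7) = (-½ - 9)*(-22) = -19/2*(-22) = 209)
y(T, R) = 209
y(n(-8), -36)/Q(88) = 209/((-1*88/(-100 + 88))) = 209/((-1*88/(-12))) = 209/((-1*88*(-1/12))) = 209/(22/3) = 209*(3/22) = 57/2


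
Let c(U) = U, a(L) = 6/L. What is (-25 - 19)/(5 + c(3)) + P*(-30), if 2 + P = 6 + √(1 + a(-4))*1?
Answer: -251/2 - 15*I*√2 ≈ -125.5 - 21.213*I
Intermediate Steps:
P = 4 + I*√2/2 (P = -2 + (6 + √(1 + 6/(-4))*1) = -2 + (6 + √(1 + 6*(-¼))*1) = -2 + (6 + √(1 - 3/2)*1) = -2 + (6 + √(-½)*1) = -2 + (6 + (I*√2/2)*1) = -2 + (6 + I*√2/2) = 4 + I*√2/2 ≈ 4.0 + 0.70711*I)
(-25 - 19)/(5 + c(3)) + P*(-30) = (-25 - 19)/(5 + 3) + (4 + I*√2/2)*(-30) = -44/8 + (-120 - 15*I*√2) = -44*⅛ + (-120 - 15*I*√2) = -11/2 + (-120 - 15*I*√2) = -251/2 - 15*I*√2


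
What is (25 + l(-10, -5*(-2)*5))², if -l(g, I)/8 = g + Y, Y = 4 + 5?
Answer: 1089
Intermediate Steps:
Y = 9
l(g, I) = -72 - 8*g (l(g, I) = -8*(g + 9) = -8*(9 + g) = -72 - 8*g)
(25 + l(-10, -5*(-2)*5))² = (25 + (-72 - 8*(-10)))² = (25 + (-72 + 80))² = (25 + 8)² = 33² = 1089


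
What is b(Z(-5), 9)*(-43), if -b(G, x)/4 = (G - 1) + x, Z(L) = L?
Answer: 516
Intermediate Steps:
b(G, x) = 4 - 4*G - 4*x (b(G, x) = -4*((G - 1) + x) = -4*((-1 + G) + x) = -4*(-1 + G + x) = 4 - 4*G - 4*x)
b(Z(-5), 9)*(-43) = (4 - 4*(-5) - 4*9)*(-43) = (4 + 20 - 36)*(-43) = -12*(-43) = 516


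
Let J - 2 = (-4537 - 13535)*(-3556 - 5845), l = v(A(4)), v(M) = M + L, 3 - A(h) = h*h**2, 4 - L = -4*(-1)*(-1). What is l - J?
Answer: -169894927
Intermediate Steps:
L = 8 (L = 4 - (-4*(-1))*(-1) = 4 - 4*(-1) = 4 - 1*(-4) = 4 + 4 = 8)
A(h) = 3 - h**3 (A(h) = 3 - h*h**2 = 3 - h**3)
v(M) = 8 + M (v(M) = M + 8 = 8 + M)
l = -53 (l = 8 + (3 - 1*4**3) = 8 + (3 - 1*64) = 8 + (3 - 64) = 8 - 61 = -53)
J = 169894874 (J = 2 + (-4537 - 13535)*(-3556 - 5845) = 2 - 18072*(-9401) = 2 + 169894872 = 169894874)
l - J = -53 - 1*169894874 = -53 - 169894874 = -169894927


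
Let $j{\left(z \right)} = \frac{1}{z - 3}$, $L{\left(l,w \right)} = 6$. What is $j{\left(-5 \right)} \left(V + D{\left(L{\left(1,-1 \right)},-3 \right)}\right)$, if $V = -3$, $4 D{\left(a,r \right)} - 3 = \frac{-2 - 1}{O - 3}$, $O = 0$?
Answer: $\frac{1}{4} \approx 0.25$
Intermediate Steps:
$D{\left(a,r \right)} = 1$ ($D{\left(a,r \right)} = \frac{3}{4} + \frac{\left(-2 - 1\right) \frac{1}{0 - 3}}{4} = \frac{3}{4} + \frac{\left(-3\right) \frac{1}{-3}}{4} = \frac{3}{4} + \frac{\left(-3\right) \left(- \frac{1}{3}\right)}{4} = \frac{3}{4} + \frac{1}{4} \cdot 1 = \frac{3}{4} + \frac{1}{4} = 1$)
$j{\left(z \right)} = \frac{1}{-3 + z}$
$j{\left(-5 \right)} \left(V + D{\left(L{\left(1,-1 \right)},-3 \right)}\right) = \frac{-3 + 1}{-3 - 5} = \frac{1}{-8} \left(-2\right) = \left(- \frac{1}{8}\right) \left(-2\right) = \frac{1}{4}$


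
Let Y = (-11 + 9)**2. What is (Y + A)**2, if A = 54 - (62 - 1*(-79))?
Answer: 6889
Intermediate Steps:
Y = 4 (Y = (-2)**2 = 4)
A = -87 (A = 54 - (62 + 79) = 54 - 1*141 = 54 - 141 = -87)
(Y + A)**2 = (4 - 87)**2 = (-83)**2 = 6889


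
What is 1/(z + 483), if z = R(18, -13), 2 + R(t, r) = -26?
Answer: 1/455 ≈ 0.0021978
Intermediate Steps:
R(t, r) = -28 (R(t, r) = -2 - 26 = -28)
z = -28
1/(z + 483) = 1/(-28 + 483) = 1/455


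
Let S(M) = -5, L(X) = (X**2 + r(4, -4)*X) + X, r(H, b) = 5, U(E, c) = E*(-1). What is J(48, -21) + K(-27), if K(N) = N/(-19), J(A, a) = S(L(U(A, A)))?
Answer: -68/19 ≈ -3.5789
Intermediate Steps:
U(E, c) = -E
L(X) = X**2 + 6*X (L(X) = (X**2 + 5*X) + X = X**2 + 6*X)
J(A, a) = -5
K(N) = -N/19 (K(N) = N*(-1/19) = -N/19)
J(48, -21) + K(-27) = -5 - 1/19*(-27) = -5 + 27/19 = -68/19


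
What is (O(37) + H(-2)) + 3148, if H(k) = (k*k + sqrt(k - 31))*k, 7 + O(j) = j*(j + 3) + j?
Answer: 4650 - 2*I*sqrt(33) ≈ 4650.0 - 11.489*I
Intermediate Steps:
O(j) = -7 + j + j*(3 + j) (O(j) = -7 + (j*(j + 3) + j) = -7 + (j*(3 + j) + j) = -7 + (j + j*(3 + j)) = -7 + j + j*(3 + j))
H(k) = k*(k**2 + sqrt(-31 + k)) (H(k) = (k**2 + sqrt(-31 + k))*k = k*(k**2 + sqrt(-31 + k)))
(O(37) + H(-2)) + 3148 = ((-7 + 37**2 + 4*37) - 2*((-2)**2 + sqrt(-31 - 2))) + 3148 = ((-7 + 1369 + 148) - 2*(4 + sqrt(-33))) + 3148 = (1510 - 2*(4 + I*sqrt(33))) + 3148 = (1510 + (-8 - 2*I*sqrt(33))) + 3148 = (1502 - 2*I*sqrt(33)) + 3148 = 4650 - 2*I*sqrt(33)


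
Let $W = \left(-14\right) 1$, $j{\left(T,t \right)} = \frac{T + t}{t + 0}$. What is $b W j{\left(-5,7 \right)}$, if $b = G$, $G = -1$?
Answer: $4$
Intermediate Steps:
$j{\left(T,t \right)} = \frac{T + t}{t}$
$W = -14$
$b = -1$
$b W j{\left(-5,7 \right)} = \left(-1\right) \left(-14\right) \frac{-5 + 7}{7} = 14 \cdot \frac{1}{7} \cdot 2 = 14 \cdot \frac{2}{7} = 4$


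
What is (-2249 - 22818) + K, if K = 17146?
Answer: -7921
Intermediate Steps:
(-2249 - 22818) + K = (-2249 - 22818) + 17146 = -25067 + 17146 = -7921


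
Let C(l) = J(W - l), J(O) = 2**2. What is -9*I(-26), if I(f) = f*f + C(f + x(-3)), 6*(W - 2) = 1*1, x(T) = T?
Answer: -6120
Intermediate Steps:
W = 13/6 (W = 2 + (1*1)/6 = 2 + (1/6)*1 = 2 + 1/6 = 13/6 ≈ 2.1667)
J(O) = 4
C(l) = 4
I(f) = 4 + f**2 (I(f) = f*f + 4 = f**2 + 4 = 4 + f**2)
-9*I(-26) = -9*(4 + (-26)**2) = -9*(4 + 676) = -9*680 = -6120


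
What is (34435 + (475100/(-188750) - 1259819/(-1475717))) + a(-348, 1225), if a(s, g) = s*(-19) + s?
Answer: 226718011894616/5570831675 ≈ 40697.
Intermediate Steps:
a(s, g) = -18*s (a(s, g) = -19*s + s = -18*s)
(34435 + (475100/(-188750) - 1259819/(-1475717))) + a(-348, 1225) = (34435 + (475100/(-188750) - 1259819/(-1475717))) - 18*(-348) = (34435 + (475100*(-1/188750) - 1259819*(-1/1475717))) + 6264 = (34435 + (-9502/3775 + 1259819/1475717)) + 6264 = (34435 - 9266446209/5570831675) + 6264 = 191822322282416/5570831675 + 6264 = 226718011894616/5570831675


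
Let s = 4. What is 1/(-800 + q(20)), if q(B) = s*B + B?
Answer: -1/700 ≈ -0.0014286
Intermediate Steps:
q(B) = 5*B (q(B) = 4*B + B = 5*B)
1/(-800 + q(20)) = 1/(-800 + 5*20) = 1/(-800 + 100) = 1/(-700) = -1/700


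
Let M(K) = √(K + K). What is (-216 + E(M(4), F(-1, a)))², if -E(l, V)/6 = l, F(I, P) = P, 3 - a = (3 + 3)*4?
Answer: 46944 + 5184*√2 ≈ 54275.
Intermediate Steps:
M(K) = √2*√K (M(K) = √(2*K) = √2*√K)
a = -21 (a = 3 - (3 + 3)*4 = 3 - 6*4 = 3 - 1*24 = 3 - 24 = -21)
E(l, V) = -6*l
(-216 + E(M(4), F(-1, a)))² = (-216 - 6*√2*√4)² = (-216 - 6*√2*2)² = (-216 - 12*√2)²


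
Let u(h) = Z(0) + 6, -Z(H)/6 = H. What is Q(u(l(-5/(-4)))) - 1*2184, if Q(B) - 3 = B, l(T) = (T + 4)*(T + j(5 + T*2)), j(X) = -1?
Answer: -2175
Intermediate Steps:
Z(H) = -6*H
l(T) = (-1 + T)*(4 + T) (l(T) = (T + 4)*(T - 1) = (4 + T)*(-1 + T) = (-1 + T)*(4 + T))
u(h) = 6 (u(h) = -6*0 + 6 = 0 + 6 = 6)
Q(B) = 3 + B
Q(u(l(-5/(-4)))) - 1*2184 = (3 + 6) - 1*2184 = 9 - 2184 = -2175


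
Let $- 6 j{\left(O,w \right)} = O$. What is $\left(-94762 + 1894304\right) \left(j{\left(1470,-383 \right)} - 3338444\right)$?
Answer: $-6008111080438$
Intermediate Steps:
$j{\left(O,w \right)} = - \frac{O}{6}$
$\left(-94762 + 1894304\right) \left(j{\left(1470,-383 \right)} - 3338444\right) = \left(-94762 + 1894304\right) \left(\left(- \frac{1}{6}\right) 1470 - 3338444\right) = 1799542 \left(-245 - 3338444\right) = 1799542 \left(-3338689\right) = -6008111080438$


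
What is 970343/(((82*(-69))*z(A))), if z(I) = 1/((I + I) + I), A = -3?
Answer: 2911029/1886 ≈ 1543.5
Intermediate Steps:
z(I) = 1/(3*I) (z(I) = 1/(2*I + I) = 1/(3*I))
970343/(((82*(-69))*z(A))) = 970343/(((82*(-69))*((⅓)/(-3)))) = 970343/((-1886*(-1)/3)) = 970343/((-5658*(-⅑))) = 970343/(1886/3) = 970343*(3/1886) = 2911029/1886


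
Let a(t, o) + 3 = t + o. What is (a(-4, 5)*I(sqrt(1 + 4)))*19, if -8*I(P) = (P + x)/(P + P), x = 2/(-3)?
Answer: 19/8 - 19*sqrt(5)/60 ≈ 1.6669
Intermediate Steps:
x = -2/3 (x = 2*(-1/3) = -2/3 ≈ -0.66667)
I(P) = -(-2/3 + P)/(16*P) (I(P) = -(P - 2/3)/(8*(P + P)) = -(-2/3 + P)/(8*(2*P)) = -(-2/3 + P)*1/(2*P)/8 = -(-2/3 + P)/(16*P))
a(t, o) = -3 + o + t (a(t, o) = -3 + (t + o) = -3 + (o + t) = -3 + o + t)
(a(-4, 5)*I(sqrt(1 + 4)))*19 = ((-3 + 5 - 4)*((2 - 3*sqrt(1 + 4))/(48*(sqrt(1 + 4)))))*19 = -(2 - 3*sqrt(5))/(24*(sqrt(5)))*19 = -sqrt(5)/5*(2 - 3*sqrt(5))/24*19 = -sqrt(5)*(2 - 3*sqrt(5))/120*19 = -19*sqrt(5)*(2 - 3*sqrt(5))/120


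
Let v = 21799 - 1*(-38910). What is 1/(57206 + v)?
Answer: 1/117915 ≈ 8.4807e-6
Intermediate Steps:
v = 60709 (v = 21799 + 38910 = 60709)
1/(57206 + v) = 1/(57206 + 60709) = 1/117915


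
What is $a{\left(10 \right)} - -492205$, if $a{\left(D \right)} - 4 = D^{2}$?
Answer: $492309$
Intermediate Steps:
$a{\left(D \right)} = 4 + D^{2}$
$a{\left(10 \right)} - -492205 = \left(4 + 10^{2}\right) - -492205 = \left(4 + 100\right) + 492205 = 104 + 492205 = 492309$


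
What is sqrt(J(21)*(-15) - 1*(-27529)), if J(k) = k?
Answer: sqrt(27214) ≈ 164.97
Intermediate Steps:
sqrt(J(21)*(-15) - 1*(-27529)) = sqrt(21*(-15) - 1*(-27529)) = sqrt(-315 + 27529) = sqrt(27214)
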